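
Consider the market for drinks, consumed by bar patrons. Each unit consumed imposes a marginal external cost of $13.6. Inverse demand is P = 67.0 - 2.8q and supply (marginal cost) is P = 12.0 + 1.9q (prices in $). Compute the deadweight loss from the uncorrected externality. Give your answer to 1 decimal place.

DWL = $19.7

Market equilibrium (private): 12.0 + 1.9q = 67.0 - 2.8q → q_m = 11.7021.
Social marginal benefit = demand − MEC = 53.4 - 2.8q.
Set SMB = MC: 53.4 - 2.8q = 12.0 + 1.9q → q* = 8.8085.
The loss is the area between SMB and MC from q* to q_m; with linear curves that's a triangle of height MEC(q_m).
DWL = ½ × 2.8936 × 13.6000 = 19.6765.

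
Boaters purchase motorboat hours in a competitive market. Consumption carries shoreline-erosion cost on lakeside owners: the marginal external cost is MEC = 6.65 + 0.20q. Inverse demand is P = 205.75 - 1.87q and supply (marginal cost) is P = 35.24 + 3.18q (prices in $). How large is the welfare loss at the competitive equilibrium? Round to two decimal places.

DWL = $17.11

Market equilibrium (private): 35.24 + 3.18q = 205.75 - 1.87q → q_m = 33.7644.
Social marginal benefit = demand − MEC = 199.10 - 2.07q.
Set SMB = MC: 199.10 - 2.07q = 35.24 + 3.18q → q* = 31.2114.
Between q* and q_m the wedge MC − SMB runs linearly from 0 to MEC(q_m), so the loss is a triangle.
DWL = ½ × 2.5530 × 13.4029 = 17.1088.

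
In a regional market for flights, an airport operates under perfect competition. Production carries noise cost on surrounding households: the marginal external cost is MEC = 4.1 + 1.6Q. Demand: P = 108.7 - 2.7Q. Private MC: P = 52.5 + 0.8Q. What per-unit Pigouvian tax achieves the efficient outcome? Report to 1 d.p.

Social marginal cost = private MC + MEC = 56.6 + 2.4Q.
Set SMC = demand: 56.6 + 2.4Q = 108.7 - 2.7Q → Q* = 10.2157.
The Pigouvian tax equals MEC at Q*: 4.1 + 1.6×10.2157 = 20.4451.

tax = 20.4 per unit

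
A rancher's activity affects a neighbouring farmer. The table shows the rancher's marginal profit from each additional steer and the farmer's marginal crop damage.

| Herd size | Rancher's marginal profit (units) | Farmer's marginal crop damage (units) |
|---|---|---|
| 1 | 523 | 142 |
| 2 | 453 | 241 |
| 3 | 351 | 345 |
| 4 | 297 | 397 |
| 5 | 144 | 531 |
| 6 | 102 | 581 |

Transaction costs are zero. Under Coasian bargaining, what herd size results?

3

Bargaining reaches the level where marginal profit last exceeds marginal crop damage.
That holds through level 3 (351 ≥ 345) but not at 4 (297 < 397).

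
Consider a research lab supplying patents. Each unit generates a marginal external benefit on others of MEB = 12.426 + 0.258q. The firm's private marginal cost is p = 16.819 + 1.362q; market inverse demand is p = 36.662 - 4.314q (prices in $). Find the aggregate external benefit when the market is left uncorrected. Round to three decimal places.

$45.017

Market equilibrium (private): 16.819 + 1.362q = 36.662 - 4.314q → q_m = 3.4959.
Total external benefit = ∫₀^{q_m} (12.426 + 0.258q) dq = 12.426×3.4959 + ½×0.258×3.4959² = 45.0166.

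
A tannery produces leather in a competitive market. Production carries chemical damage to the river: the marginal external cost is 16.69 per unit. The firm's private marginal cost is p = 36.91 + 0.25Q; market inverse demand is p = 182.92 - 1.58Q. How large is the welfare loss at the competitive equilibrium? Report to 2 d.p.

Market equilibrium (private): 36.91 + 0.25Q = 182.92 - 1.58Q → Q_m = 79.7869.
Social marginal cost = private MC + MEC = 53.60 + 0.25Q.
Set SMC = demand: 53.60 + 0.25Q = 182.92 - 1.58Q → Q* = 70.6667.
Height of the DWL triangle at Q_m is SMC(Q_m) − demand(Q_m) = MEC(Q_m) = 16.6900.
DWL = ½ × 9.1202 × 16.6900 = 76.1081.

DWL = 76.11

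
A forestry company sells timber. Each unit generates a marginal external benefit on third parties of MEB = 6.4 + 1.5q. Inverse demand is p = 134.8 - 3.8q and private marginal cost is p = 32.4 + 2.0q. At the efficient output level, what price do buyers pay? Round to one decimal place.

P = 38.7

Social marginal cost = private MC − MEB = 26.0 + 0.5q.
Set SMC = demand: 26.0 + 0.5q = 134.8 - 3.8q → q* = 25.3023.
Consumer price on the demand curve at q*: 134.8 − 3.8×25.3023 = 38.6513.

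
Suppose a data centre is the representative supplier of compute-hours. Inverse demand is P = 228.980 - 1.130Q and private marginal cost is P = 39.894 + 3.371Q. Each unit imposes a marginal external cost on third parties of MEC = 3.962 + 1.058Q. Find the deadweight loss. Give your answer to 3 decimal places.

DWL = 210.772

Market equilibrium (private): 39.894 + 3.371Q = 228.980 - 1.130Q → Q_m = 42.0098.
Social marginal cost = private MC + MEC = 43.856 + 4.429Q.
Set SMC = demand: 43.856 + 4.429Q = 228.980 - 1.130Q → Q* = 33.3017.
The loss is the area between SMC and demand from Q* to Q_m; with linear curves that's a triangle of height MEC(Q_m).
DWL = ½ × 8.7081 × 48.4083 = 210.7722.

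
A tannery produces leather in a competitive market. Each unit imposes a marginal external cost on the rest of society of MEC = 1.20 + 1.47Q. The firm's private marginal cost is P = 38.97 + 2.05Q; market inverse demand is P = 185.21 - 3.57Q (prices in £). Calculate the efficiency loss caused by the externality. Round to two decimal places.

DWL = £109.76

Market equilibrium (private): 38.97 + 2.05Q = 185.21 - 3.57Q → Q_m = 26.0214.
Social marginal cost = private MC + MEC = 40.17 + 3.52Q.
Set SMC = demand: 40.17 + 3.52Q = 185.21 - 3.57Q → Q* = 20.4570.
Height of the DWL triangle at Q_m is SMC(Q_m) − demand(Q_m) = MEC(Q_m) = 39.4514.
DWL = ½ × 5.5644 × 39.4514 = 109.7617.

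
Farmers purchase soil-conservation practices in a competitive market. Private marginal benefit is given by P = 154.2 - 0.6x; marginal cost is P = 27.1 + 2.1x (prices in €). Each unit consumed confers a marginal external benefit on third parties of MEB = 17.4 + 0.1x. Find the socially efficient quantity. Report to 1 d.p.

Social marginal benefit = demand + MEB = 171.6 - 0.5x.
Set SMB = MC: 171.6 - 0.5x = 27.1 + 2.1x → x* = 55.5769.

x* = 55.6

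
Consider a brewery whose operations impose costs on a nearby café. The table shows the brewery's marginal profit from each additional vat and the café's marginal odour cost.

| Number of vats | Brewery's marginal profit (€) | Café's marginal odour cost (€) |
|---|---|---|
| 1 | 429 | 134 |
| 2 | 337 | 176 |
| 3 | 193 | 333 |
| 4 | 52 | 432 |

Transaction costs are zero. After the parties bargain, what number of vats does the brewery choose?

2

Bargaining reaches the level where marginal profit last exceeds marginal odour cost.
That holds through level 2 (337 ≥ 176) but not at 3 (193 < 333).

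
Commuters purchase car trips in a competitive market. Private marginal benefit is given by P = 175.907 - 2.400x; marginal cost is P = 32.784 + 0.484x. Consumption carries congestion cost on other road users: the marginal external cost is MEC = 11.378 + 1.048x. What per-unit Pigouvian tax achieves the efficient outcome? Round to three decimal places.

tax = 46.492 per unit

Social marginal benefit = demand − MEC = 164.529 - 3.448x.
Set SMB = MC: 164.529 - 3.448x = 32.784 + 0.484x → x* = 33.5058.
The Pigouvian tax equals MEC at x*: 11.378 + 1.048×33.5058 = 46.4921.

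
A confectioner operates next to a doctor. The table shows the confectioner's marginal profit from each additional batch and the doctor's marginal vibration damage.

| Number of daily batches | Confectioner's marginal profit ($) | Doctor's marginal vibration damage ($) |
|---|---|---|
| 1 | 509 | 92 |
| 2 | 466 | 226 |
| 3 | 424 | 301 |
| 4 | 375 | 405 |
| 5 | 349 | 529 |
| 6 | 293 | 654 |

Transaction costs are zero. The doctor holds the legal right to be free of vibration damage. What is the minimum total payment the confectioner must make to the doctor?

Efficient level: marginal profit ≥ marginal vibration damage through level 3, so k* = 3.
With the doctor holding the right, the confectioner must at least compensate total damage at k*: 92 + 226 + 301 = 619.

$619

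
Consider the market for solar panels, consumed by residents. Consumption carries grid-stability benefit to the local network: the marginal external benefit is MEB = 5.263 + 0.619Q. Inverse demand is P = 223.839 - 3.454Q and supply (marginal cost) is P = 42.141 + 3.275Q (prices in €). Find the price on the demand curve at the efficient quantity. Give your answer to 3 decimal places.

Social marginal benefit = demand + MEB = 229.102 - 2.835Q.
Set SMB = MC: 229.102 - 2.835Q = 42.141 + 3.275Q → Q* = 30.5992.
Consumer price on the demand curve at Q*: 223.839 − 3.454×30.5992 = 118.1494.

P = €118.149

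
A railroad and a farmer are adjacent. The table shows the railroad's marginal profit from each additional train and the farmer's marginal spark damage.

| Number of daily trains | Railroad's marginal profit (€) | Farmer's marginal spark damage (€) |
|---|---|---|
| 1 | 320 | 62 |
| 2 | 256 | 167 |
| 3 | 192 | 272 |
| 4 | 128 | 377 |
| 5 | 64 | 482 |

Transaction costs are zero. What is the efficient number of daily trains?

2

Bargaining reaches the level where marginal profit last exceeds marginal spark damage.
That holds through level 2 (256 ≥ 167) but not at 3 (192 < 272).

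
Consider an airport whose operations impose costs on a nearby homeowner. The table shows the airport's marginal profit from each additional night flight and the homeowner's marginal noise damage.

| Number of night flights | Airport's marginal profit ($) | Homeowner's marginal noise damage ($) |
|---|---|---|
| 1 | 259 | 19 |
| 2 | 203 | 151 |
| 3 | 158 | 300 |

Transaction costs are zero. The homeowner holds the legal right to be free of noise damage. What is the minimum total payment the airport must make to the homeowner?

Efficient level: marginal profit ≥ marginal noise damage through level 2, so k* = 2.
With the homeowner holding the right, the airport must at least compensate total damage at k*: 19 + 151 = 170.

$170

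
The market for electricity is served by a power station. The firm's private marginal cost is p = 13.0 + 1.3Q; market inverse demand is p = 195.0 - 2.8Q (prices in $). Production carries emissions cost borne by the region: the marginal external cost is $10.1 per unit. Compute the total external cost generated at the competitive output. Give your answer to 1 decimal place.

Market equilibrium (private): 13.0 + 1.3Q = 195.0 - 2.8Q → Q_m = 44.3902.
Total external cost = MEC × Q_m = 10.1 × 44.3902 = 448.3410.

$448.3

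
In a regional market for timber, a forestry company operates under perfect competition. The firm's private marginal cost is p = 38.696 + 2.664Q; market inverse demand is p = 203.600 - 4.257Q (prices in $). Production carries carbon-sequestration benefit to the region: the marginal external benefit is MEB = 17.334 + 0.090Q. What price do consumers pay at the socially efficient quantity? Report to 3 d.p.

P = $90.031

Social marginal cost = private MC − MEB = 21.362 + 2.574Q.
Set SMC = demand: 21.362 + 2.574Q = 203.600 - 4.257Q → Q* = 26.6781.
Consumer price on the demand curve at Q*: 203.600 − 4.257×26.6781 = 90.0313.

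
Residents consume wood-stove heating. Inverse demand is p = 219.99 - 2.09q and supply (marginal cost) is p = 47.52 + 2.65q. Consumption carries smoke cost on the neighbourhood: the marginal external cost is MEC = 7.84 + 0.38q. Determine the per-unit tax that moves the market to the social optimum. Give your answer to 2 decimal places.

Social marginal benefit = demand − MEC = 212.15 - 2.47q.
Set SMB = MC: 212.15 - 2.47q = 47.52 + 2.65q → q* = 32.1543.
The Pigouvian tax equals MEC at q*: 7.84 + 0.38×32.1543 = 20.0586.

tax = 20.06 per unit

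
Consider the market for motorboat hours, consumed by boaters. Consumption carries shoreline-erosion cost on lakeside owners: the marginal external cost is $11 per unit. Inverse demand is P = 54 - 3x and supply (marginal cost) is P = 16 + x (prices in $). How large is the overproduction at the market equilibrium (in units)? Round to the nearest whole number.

Market equilibrium (private): 16 + x = 54 - 3x → x_m = 9.5000.
Social marginal benefit = demand − MEC = 43 - 3x.
Set SMB = MC: 43 - 3x = 16 + x → x* = 6.7500.
Gap = |9.5000 − 6.7500| = 2.7500.

3 units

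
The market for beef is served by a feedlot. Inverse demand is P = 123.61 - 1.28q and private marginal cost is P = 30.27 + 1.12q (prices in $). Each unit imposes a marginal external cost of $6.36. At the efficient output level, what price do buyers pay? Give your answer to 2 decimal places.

P = $77.22

Social marginal cost = private MC + MEC = 36.63 + 1.12q.
Set SMC = demand: 36.63 + 1.12q = 123.61 - 1.28q → q* = 36.2417.
Consumer price on the demand curve at q*: 123.61 − 1.28×36.2417 = 77.2206.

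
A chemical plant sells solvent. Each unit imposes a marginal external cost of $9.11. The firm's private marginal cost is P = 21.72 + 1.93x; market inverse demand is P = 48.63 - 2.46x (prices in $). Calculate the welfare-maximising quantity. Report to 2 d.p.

Social marginal cost = private MC + MEC = 30.83 + 1.93x.
Set SMC = demand: 30.83 + 1.93x = 48.63 - 2.46x → x* = 4.0547.

x* = 4.05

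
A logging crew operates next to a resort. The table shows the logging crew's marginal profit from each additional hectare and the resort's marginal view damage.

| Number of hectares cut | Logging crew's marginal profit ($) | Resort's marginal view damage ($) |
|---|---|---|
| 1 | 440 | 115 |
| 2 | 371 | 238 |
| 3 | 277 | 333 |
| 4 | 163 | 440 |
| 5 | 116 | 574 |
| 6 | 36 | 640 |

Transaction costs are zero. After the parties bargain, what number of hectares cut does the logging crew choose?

2

Bargaining reaches the level where marginal profit last exceeds marginal view damage.
That holds through level 2 (371 ≥ 238) but not at 3 (277 < 333).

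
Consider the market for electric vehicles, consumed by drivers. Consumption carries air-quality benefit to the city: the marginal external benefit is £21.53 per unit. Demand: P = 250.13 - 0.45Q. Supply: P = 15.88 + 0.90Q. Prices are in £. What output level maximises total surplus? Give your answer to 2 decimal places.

Q* = 189.47

Social marginal benefit = demand + MEB = 271.66 - 0.45Q.
Set SMB = MC: 271.66 - 0.45Q = 15.88 + 0.90Q → Q* = 189.4667.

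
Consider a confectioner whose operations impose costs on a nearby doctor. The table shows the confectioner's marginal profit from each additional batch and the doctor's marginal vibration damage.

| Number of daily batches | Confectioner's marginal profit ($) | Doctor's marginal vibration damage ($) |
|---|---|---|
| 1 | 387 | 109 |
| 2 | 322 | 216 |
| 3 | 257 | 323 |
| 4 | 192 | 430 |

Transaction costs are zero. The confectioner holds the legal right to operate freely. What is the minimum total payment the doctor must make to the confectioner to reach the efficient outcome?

$449

Left alone the confectioner would choose level 4 (marginal profit stays positive).
Efficient level: k* = 2 (marginal profit ≥ marginal vibration damage through 2).
The doctor must at least cover the confectioner's forgone profit from cutting 4→2: 257 + 192 = 449.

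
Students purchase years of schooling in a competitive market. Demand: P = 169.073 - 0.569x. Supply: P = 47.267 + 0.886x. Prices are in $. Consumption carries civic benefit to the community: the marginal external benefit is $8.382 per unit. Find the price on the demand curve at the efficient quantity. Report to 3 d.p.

P = $118.161

Social marginal benefit = demand + MEB = 177.455 - 0.569x.
Set SMB = MC: 177.455 - 0.569x = 47.267 + 0.886x → x* = 89.4763.
Consumer price on the demand curve at x*: 169.073 − 0.569×89.4763 = 118.1610.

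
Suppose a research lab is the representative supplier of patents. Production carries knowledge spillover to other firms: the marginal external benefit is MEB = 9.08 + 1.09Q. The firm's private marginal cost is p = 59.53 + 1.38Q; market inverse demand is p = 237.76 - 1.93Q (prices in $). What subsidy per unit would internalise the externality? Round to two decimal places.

subsidy = $101.05 per unit

Social marginal cost = private MC − MEB = 50.45 + 0.29Q.
Set SMC = demand: 50.45 + 0.29Q = 237.76 - 1.93Q → Q* = 84.3739.
The Pigouvian subsidy equals MEB at Q*: 9.08 + 1.09×84.3739 = 101.0476.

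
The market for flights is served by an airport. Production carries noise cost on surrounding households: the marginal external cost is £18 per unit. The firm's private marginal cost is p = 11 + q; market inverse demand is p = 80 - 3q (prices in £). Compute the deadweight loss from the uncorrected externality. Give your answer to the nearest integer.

Market equilibrium (private): 11 + q = 80 - 3q → q_m = 17.2500.
Social marginal cost = private MC + MEC = 29 + q.
Set SMC = demand: 29 + q = 80 - 3q → q* = 12.7500.
The loss is the area between SMC and demand from q* to q_m; with linear curves that's a triangle of height MEC(q_m).
DWL = ½ × 4.5000 × 18.0000 = 40.5000.

DWL = £41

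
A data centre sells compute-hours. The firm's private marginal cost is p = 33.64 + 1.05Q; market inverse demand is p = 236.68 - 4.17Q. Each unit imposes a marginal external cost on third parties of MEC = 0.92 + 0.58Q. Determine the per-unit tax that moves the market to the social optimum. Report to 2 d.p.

tax = 21.13 per unit

Social marginal cost = private MC + MEC = 34.56 + 1.63Q.
Set SMC = demand: 34.56 + 1.63Q = 236.68 - 4.17Q → Q* = 34.8483.
The Pigouvian tax equals MEC at Q*: 0.92 + 0.58×34.8483 = 21.1320.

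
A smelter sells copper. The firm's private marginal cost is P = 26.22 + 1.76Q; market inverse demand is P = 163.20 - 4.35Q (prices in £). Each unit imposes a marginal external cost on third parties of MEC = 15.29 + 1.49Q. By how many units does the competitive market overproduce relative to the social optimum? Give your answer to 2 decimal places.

Market equilibrium (private): 26.22 + 1.76Q = 163.20 - 4.35Q → Q_m = 22.4190.
Social marginal cost = private MC + MEC = 41.51 + 3.25Q.
Set SMC = demand: 41.51 + 3.25Q = 163.20 - 4.35Q → Q* = 16.0118.
Gap = |22.4190 − 16.0118| = 6.4072.

6.41 units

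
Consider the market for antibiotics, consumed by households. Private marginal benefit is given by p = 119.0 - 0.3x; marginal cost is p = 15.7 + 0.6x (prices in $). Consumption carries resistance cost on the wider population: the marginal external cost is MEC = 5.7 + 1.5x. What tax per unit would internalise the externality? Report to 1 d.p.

Social marginal benefit = demand − MEC = 113.3 - 1.8x.
Set SMB = MC: 113.3 - 1.8x = 15.7 + 0.6x → x* = 40.6667.
The Pigouvian tax equals MEC at x*: 5.7 + 1.5×40.6667 = 66.7001.

tax = $66.7 per unit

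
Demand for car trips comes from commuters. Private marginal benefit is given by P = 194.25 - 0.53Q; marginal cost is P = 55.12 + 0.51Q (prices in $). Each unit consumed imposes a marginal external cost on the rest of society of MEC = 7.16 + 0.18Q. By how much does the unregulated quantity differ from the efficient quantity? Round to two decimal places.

25.61 units

Market equilibrium (private): 55.12 + 0.51Q = 194.25 - 0.53Q → Q_m = 133.7788.
Social marginal benefit = demand − MEC = 187.09 - 0.71Q.
Set SMB = MC: 187.09 - 0.71Q = 55.12 + 0.51Q → Q* = 108.1721.
Gap = |133.7788 − 108.1721| = 25.6067.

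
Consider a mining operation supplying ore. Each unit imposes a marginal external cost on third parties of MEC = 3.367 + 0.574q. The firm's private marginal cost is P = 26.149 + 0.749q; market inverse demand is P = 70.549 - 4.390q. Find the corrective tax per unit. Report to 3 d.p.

tax = 7.490 per unit

Social marginal cost = private MC + MEC = 29.516 + 1.323q.
Set SMC = demand: 29.516 + 1.323q = 70.549 - 4.390q → q* = 7.1824.
The Pigouvian tax equals MEC at q*: 3.367 + 0.574×7.1824 = 7.4897.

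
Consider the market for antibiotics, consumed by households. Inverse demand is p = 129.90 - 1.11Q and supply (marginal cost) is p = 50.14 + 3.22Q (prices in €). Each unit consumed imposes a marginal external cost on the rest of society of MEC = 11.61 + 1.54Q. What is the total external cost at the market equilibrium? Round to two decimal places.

Market equilibrium (private): 50.14 + 3.22Q = 129.90 - 1.11Q → Q_m = 18.4203.
Total external cost = ∫₀^{Q_m} (11.61 + 1.54Q) dQ = 11.61×18.4203 + ½×1.54×18.4203² = 475.1264.

€475.13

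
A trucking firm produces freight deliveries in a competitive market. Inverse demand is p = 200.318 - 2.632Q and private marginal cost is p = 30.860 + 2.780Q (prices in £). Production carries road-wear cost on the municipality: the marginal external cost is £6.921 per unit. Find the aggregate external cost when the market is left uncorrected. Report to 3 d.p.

£216.707

Market equilibrium (private): 30.860 + 2.780Q = 200.318 - 2.632Q → Q_m = 31.3115.
Total external cost = MEC × Q_m = 6.921 × 31.3115 = 216.7069.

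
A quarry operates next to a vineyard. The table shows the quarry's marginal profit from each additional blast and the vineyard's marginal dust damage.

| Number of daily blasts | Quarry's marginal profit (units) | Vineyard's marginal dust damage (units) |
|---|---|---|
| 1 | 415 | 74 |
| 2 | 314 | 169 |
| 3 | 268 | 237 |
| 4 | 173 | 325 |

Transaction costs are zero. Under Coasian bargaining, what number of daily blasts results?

3

Bargaining reaches the level where marginal profit last exceeds marginal dust damage.
That holds through level 3 (268 ≥ 237) but not at 4 (173 < 325).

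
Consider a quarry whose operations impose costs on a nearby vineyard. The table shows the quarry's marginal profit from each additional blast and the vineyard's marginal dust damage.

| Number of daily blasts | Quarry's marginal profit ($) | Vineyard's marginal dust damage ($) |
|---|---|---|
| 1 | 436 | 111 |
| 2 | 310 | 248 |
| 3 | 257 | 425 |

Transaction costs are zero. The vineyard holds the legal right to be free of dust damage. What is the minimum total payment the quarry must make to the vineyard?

Efficient level: marginal profit ≥ marginal dust damage through level 2, so k* = 2.
With the vineyard holding the right, the quarry must at least compensate total damage at k*: 111 + 248 = 359.

$359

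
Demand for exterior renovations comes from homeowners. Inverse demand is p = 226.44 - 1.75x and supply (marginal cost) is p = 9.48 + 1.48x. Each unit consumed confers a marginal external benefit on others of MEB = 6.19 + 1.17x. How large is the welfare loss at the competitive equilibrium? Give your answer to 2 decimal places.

DWL = 1744.54

Market equilibrium (private): 9.48 + 1.48x = 226.44 - 1.75x → x_m = 67.1703.
Social marginal benefit = demand + MEB = 232.63 - 0.58x.
Set SMB = MC: 232.63 - 0.58x = 9.48 + 1.48x → x* = 108.3252.
Between x* and x_m the wedge SMB − MC runs linearly from 0 to MEB(x_m), so the loss is a triangle.
DWL = ½ × 41.1549 × 84.7792 = 1744.5397.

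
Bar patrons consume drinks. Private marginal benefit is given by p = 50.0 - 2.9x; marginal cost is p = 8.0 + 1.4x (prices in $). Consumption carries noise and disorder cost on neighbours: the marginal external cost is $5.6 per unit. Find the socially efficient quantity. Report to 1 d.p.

x* = 8.5

Social marginal benefit = demand − MEC = 44.4 - 2.9x.
Set SMB = MC: 44.4 - 2.9x = 8.0 + 1.4x → x* = 8.4651.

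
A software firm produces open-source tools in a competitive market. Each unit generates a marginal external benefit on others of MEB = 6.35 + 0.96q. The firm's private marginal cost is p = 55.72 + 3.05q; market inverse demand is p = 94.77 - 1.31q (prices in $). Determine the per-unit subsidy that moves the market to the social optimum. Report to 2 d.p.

Social marginal cost = private MC − MEB = 49.37 + 2.09q.
Set SMC = demand: 49.37 + 2.09q = 94.77 - 1.31q → q* = 13.3529.
The Pigouvian subsidy equals MEB at q*: 6.35 + 0.96×13.3529 = 19.1688.

subsidy = $19.17 per unit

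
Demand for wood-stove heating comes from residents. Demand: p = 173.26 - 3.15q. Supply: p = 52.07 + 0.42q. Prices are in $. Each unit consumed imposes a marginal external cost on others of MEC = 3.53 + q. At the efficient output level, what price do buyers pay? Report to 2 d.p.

P = $92.16

Social marginal benefit = demand − MEC = 169.73 - 4.15q.
Set SMB = MC: 169.73 - 4.15q = 52.07 + 0.42q → q* = 25.7462.
Consumer price on the demand curve at q*: 173.26 − 3.15×25.7462 = 92.1595.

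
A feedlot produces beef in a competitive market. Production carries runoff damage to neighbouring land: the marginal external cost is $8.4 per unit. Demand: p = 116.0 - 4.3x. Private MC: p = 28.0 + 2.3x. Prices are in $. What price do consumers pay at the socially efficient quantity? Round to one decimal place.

Social marginal cost = private MC + MEC = 36.4 + 2.3x.
Set SMC = demand: 36.4 + 2.3x = 116.0 - 4.3x → x* = 12.0606.
Consumer price on the demand curve at x*: 116.0 − 4.3×12.0606 = 64.1394.

P = $64.1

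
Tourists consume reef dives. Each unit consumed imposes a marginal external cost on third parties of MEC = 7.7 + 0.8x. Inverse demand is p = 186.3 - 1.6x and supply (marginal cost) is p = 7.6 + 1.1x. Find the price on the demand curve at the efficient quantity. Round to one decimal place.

P = 108.1

Social marginal benefit = demand − MEC = 178.6 - 2.4x.
Set SMB = MC: 178.6 - 2.4x = 7.6 + 1.1x → x* = 48.8571.
Consumer price on the demand curve at x*: 186.3 − 1.6×48.8571 = 108.1286.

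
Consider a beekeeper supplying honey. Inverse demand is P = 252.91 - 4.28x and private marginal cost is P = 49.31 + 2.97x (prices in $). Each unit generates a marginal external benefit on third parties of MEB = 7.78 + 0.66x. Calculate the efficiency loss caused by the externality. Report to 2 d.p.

DWL = $52.54

Market equilibrium (private): 49.31 + 2.97x = 252.91 - 4.28x → x_m = 28.0828.
Social marginal cost = private MC − MEB = 41.53 + 2.31x.
Set SMC = demand: 41.53 + 2.31x = 252.91 - 4.28x → x* = 32.0759.
Between x* and x_m the wedge demand − SMC runs linearly from 0 to MEB(x_m), so the loss is a triangle.
DWL = ½ × 3.9931 × 26.3146 = 52.5384.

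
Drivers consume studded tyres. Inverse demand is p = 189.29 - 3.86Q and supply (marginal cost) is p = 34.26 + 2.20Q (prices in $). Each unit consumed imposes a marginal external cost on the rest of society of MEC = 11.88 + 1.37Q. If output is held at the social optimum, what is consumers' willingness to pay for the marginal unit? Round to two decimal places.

P = $114.92

Social marginal benefit = demand − MEC = 177.41 - 5.23Q.
Set SMB = MC: 177.41 - 5.23Q = 34.26 + 2.20Q → Q* = 19.2665.
Consumer price on the demand curve at Q*: 189.29 − 3.86×19.2665 = 114.9213.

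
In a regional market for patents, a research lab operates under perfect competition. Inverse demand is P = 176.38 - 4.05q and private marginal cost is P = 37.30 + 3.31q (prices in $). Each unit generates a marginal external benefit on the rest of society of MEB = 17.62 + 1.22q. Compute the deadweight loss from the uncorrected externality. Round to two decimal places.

DWL = $134.72

Market equilibrium (private): 37.30 + 3.31q = 176.38 - 4.05q → q_m = 18.8967.
Social marginal cost = private MC − MEB = 19.68 + 2.09q.
Set SMC = demand: 19.68 + 2.09q = 176.38 - 4.05q → q* = 25.5212.
Height of the DWL triangle at q_m is demand(q_m) − SMC(q_m) = MEB(q_m) = 40.6740.
DWL = ½ × 6.6245 × 40.6740 = 134.7225.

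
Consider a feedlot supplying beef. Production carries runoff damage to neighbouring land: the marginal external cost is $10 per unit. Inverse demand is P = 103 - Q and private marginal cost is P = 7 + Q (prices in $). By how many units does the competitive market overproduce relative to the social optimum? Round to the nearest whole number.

5 units

Market equilibrium (private): 7 + Q = 103 - Q → Q_m = 48.0000.
Social marginal cost = private MC + MEC = 17 + Q.
Set SMC = demand: 17 + Q = 103 - Q → Q* = 43.0000.
Gap = |48.0000 − 43.0000| = 5.0000.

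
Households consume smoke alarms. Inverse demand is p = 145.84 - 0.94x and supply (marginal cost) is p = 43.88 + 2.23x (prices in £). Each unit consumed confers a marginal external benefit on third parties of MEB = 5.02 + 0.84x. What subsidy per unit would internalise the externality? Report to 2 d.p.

Social marginal benefit = demand + MEB = 150.86 - 0.10x.
Set SMB = MC: 150.86 - 0.10x = 43.88 + 2.23x → x* = 45.9142.
The Pigouvian subsidy equals MEB at x*: 5.02 + 0.84×45.9142 = 43.5879.

subsidy = £43.59 per unit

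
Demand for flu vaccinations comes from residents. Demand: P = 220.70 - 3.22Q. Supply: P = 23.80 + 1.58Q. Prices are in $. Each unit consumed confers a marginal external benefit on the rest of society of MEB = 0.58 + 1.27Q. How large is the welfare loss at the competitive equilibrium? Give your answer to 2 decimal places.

Market equilibrium (private): 23.80 + 1.58Q = 220.70 - 3.22Q → Q_m = 41.0208.
Social marginal benefit = demand + MEB = 221.28 - 1.95Q.
Set SMB = MC: 221.28 - 1.95Q = 23.80 + 1.58Q → Q* = 55.9433.
Between Q* and Q_m the wedge SMB − MC runs linearly from 0 to MEB(Q_m), so the loss is a triangle.
DWL = ½ × 14.9225 × 52.6765 = 393.0325.

DWL = $393.03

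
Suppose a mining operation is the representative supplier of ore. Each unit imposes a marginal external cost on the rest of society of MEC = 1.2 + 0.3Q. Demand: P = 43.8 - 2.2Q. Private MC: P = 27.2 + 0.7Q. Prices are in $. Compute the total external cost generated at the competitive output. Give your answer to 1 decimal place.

Market equilibrium (private): 27.2 + 0.7Q = 43.8 - 2.2Q → Q_m = 5.7241.
Total external cost = ∫₀^{Q_m} (1.2 + 0.3Q) dQ = 1.2×5.7241 + ½×0.3×5.7241² = 11.7837.

$11.8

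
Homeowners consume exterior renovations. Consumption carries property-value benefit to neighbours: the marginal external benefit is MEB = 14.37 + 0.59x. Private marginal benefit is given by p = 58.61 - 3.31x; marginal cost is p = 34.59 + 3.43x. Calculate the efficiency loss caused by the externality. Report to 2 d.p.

Market equilibrium (private): 34.59 + 3.43x = 58.61 - 3.31x → x_m = 3.5638.
Social marginal benefit = demand + MEB = 72.98 - 2.72x.
Set SMB = MC: 72.98 - 2.72x = 34.59 + 3.43x → x* = 6.2423.
The welfare-loss triangle has base |x_m − x*| and height MEB(x_m) (the vertical gap between SMB and MC is zero at x* and MEB at x_m).
DWL = ½ × 2.6785 × 16.4726 = 22.0609.

DWL = 22.06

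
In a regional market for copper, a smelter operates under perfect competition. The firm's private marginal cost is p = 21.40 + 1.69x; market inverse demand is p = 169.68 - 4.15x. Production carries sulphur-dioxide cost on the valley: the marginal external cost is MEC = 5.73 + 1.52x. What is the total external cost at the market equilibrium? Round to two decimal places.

635.44

Market equilibrium (private): 21.40 + 1.69x = 169.68 - 4.15x → x_m = 25.3904.
Total external cost = ∫₀^{x_m} (5.73 + 1.52x) dx = 5.73×25.3904 + ½×1.52×25.3904² = 635.4380.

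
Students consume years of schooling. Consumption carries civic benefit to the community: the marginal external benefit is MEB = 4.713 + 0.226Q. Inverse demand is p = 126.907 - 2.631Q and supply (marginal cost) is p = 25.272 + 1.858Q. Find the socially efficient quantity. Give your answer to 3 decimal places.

Q* = 24.947

Social marginal benefit = demand + MEB = 131.620 - 2.405Q.
Set SMB = MC: 131.620 - 2.405Q = 25.272 + 1.858Q → Q* = 24.9468.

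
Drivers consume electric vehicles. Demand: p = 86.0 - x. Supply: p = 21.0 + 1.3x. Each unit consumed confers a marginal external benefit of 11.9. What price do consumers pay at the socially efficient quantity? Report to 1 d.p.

P = 52.6

Social marginal benefit = demand + MEB = 97.9 - x.
Set SMB = MC: 97.9 - x = 21.0 + 1.3x → x* = 33.4348.
Consumer price on the demand curve at x*: 86.0 − 1.0×33.4348 = 52.5652.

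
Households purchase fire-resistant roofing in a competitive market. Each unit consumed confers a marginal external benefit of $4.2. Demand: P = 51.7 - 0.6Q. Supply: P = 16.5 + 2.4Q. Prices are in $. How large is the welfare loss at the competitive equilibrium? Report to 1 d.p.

Market equilibrium (private): 16.5 + 2.4Q = 51.7 - 0.6Q → Q_m = 11.7333.
Social marginal benefit = demand + MEB = 55.9 - 0.6Q.
Set SMB = MC: 55.9 - 0.6Q = 16.5 + 2.4Q → Q* = 13.1333.
The welfare-loss triangle has base |Q_m − Q*| and height MEB(Q_m) (the vertical gap between SMB and MC is zero at Q* and MEB at Q_m).
DWL = ½ × 1.4000 × 4.2000 = 2.9400.

DWL = $2.9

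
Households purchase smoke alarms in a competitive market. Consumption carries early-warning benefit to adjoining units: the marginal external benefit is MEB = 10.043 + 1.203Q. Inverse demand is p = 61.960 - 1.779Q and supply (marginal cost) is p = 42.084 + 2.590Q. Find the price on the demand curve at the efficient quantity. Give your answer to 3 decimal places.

P = 45.148

Social marginal benefit = demand + MEB = 72.003 - 0.576Q.
Set SMB = MC: 72.003 - 0.576Q = 42.084 + 2.590Q → Q* = 9.4501.
Consumer price on the demand curve at Q*: 61.960 − 1.779×9.4501 = 45.1483.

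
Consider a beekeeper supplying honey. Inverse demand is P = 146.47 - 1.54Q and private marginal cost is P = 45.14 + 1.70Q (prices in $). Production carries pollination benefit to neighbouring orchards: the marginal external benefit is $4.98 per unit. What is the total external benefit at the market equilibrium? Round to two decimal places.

$155.75

Market equilibrium (private): 45.14 + 1.70Q = 146.47 - 1.54Q → Q_m = 31.2747.
Total external benefit = MEB × Q_m = 4.98 × 31.2747 = 155.7480.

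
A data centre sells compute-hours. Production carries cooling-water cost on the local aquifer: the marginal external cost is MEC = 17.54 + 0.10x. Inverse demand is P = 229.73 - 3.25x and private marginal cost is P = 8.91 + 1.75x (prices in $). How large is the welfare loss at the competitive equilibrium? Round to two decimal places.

Market equilibrium (private): 8.91 + 1.75x = 229.73 - 3.25x → x_m = 44.1640.
Social marginal cost = private MC + MEC = 26.45 + 1.85x.
Set SMC = demand: 26.45 + 1.85x = 229.73 - 3.25x → x* = 39.8588.
Height of the DWL triangle at x_m is SMC(x_m) − demand(x_m) = MEC(x_m) = 21.9564.
DWL = ½ × 4.3052 × 21.9564 = 47.2633.

DWL = $47.26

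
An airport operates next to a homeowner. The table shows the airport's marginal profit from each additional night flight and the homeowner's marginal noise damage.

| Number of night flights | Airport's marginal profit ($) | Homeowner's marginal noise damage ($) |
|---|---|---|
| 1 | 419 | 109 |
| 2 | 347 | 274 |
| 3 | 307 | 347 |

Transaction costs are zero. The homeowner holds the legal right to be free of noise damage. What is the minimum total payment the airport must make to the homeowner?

Efficient level: marginal profit ≥ marginal noise damage through level 2, so k* = 2.
With the homeowner holding the right, the airport must at least compensate total damage at k*: 109 + 274 = 383.

$383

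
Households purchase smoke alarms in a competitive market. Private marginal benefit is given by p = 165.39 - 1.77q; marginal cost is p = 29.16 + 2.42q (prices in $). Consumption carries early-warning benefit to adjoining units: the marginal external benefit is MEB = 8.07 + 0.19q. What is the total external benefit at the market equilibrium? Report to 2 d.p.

Market equilibrium (private): 29.16 + 2.42q = 165.39 - 1.77q → q_m = 32.5131.
Total external benefit = ∫₀^{q_m} (8.07 + 0.19q) dq = 8.07×32.5131 + ½×0.19×32.5131² = 362.8054.

$362.81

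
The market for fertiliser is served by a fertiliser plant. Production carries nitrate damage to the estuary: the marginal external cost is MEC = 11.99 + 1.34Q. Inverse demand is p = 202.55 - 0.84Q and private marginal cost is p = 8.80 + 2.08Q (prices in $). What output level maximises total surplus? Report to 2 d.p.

Q* = 42.67

Social marginal cost = private MC + MEC = 20.79 + 3.42Q.
Set SMC = demand: 20.79 + 3.42Q = 202.55 - 0.84Q → Q* = 42.6667.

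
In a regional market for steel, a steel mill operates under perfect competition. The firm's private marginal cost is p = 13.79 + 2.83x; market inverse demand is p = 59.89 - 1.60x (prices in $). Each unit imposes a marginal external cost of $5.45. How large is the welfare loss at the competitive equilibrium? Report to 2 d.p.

Market equilibrium (private): 13.79 + 2.83x = 59.89 - 1.60x → x_m = 10.4063.
Social marginal cost = private MC + MEC = 19.24 + 2.83x.
Set SMC = demand: 19.24 + 2.83x = 59.89 - 1.60x → x* = 9.1761.
Between x* and x_m the wedge SMC − demand runs linearly from 0 to MEC(x_m), so the loss is a triangle.
DWL = ½ × 1.2302 × 5.4500 = 3.3523.

DWL = $3.35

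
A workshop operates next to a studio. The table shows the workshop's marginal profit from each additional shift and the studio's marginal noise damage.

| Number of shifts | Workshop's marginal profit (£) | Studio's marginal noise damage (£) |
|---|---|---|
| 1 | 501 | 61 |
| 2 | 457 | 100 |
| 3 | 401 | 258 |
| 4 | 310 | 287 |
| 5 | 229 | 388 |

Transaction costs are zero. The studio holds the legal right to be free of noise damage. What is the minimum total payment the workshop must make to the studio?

£706

Efficient level: marginal profit ≥ marginal noise damage through level 4, so k* = 4.
With the studio holding the right, the workshop must at least compensate total damage at k*: 61 + 100 + 258 + 287 = 706.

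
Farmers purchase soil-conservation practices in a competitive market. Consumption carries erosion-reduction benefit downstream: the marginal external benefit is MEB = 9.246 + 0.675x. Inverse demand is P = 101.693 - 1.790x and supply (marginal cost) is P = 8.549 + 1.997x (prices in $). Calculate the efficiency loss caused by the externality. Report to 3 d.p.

Market equilibrium (private): 8.549 + 1.997x = 101.693 - 1.790x → x_m = 24.5957.
Social marginal benefit = demand + MEB = 110.939 - 1.115x.
Set SMB = MC: 110.939 - 1.115x = 8.549 + 1.997x → x* = 32.9017.
The loss is the area between SMB and MC from x* to x_m; with linear curves that's a triangle of height MEB(x_m).
DWL = ½ × 8.3060 × 25.8481 = 107.3472.

DWL = $107.347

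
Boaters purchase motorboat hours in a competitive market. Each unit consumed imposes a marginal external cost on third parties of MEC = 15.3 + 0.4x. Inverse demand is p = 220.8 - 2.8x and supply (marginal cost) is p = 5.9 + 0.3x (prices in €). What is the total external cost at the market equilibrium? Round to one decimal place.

€2021.8

Market equilibrium (private): 5.9 + 0.3x = 220.8 - 2.8x → x_m = 69.3226.
Total external cost = ∫₀^{x_m} (15.3 + 0.4x) dx = 15.3×69.3226 + ½×0.4×69.3226² = 2021.7604.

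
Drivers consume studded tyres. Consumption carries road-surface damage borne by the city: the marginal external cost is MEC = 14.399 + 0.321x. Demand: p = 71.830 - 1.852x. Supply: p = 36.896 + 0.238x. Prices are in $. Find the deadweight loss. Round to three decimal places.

DWL = $81.011

Market equilibrium (private): 36.896 + 0.238x = 71.830 - 1.852x → x_m = 16.7148.
Social marginal benefit = demand − MEC = 57.431 - 2.173x.
Set SMB = MC: 57.431 - 2.173x = 36.896 + 0.238x → x* = 8.5172.
The welfare-loss triangle has base |x_m − x*| and height MEC(x_m) (the vertical gap between SMB and MC is zero at x* and MEC at x_m).
DWL = ½ × 8.1976 × 19.7645 = 81.0107.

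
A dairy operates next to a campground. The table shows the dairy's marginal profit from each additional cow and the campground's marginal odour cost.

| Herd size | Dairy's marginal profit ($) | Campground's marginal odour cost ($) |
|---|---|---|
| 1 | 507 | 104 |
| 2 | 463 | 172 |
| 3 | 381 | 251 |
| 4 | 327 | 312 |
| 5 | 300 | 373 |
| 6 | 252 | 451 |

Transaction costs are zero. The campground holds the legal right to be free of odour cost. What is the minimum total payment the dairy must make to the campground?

$839

Efficient level: marginal profit ≥ marginal odour cost through level 4, so k* = 4.
With the campground holding the right, the dairy must at least compensate total damage at k*: 104 + 172 + 251 + 312 = 839.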